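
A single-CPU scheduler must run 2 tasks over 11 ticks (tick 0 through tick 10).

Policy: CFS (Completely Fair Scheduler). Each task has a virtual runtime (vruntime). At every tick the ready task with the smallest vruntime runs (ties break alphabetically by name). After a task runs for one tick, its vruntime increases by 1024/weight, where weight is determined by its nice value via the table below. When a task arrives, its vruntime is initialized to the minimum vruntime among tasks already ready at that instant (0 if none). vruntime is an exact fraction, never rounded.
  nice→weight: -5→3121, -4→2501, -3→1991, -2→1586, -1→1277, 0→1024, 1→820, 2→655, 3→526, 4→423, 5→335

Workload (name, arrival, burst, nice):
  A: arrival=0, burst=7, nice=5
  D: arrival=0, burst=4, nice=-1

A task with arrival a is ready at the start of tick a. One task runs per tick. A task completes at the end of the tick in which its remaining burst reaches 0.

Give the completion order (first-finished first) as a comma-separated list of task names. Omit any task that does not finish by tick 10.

completion order = D, A

t=0: vr[A=0 D=0] → run A
t=1: vr[A=1024/335 D=0] → run D
t=2: vr[A=1024/335 D=1024/1277] → run D
t=3: vr[A=1024/335 D=2048/1277] → run D
t=4: vr[A=1024/335 D=3072/1277] → run D
t=5: vr[A=1024/335] → run A
t=6: vr[A=2048/335] → run A
t=7: vr[A=3072/335] → run A
t=8: vr[A=4096/335] → run A
t=9: vr[A=1024/67] → run A
t=10: vr[A=6144/335] → run A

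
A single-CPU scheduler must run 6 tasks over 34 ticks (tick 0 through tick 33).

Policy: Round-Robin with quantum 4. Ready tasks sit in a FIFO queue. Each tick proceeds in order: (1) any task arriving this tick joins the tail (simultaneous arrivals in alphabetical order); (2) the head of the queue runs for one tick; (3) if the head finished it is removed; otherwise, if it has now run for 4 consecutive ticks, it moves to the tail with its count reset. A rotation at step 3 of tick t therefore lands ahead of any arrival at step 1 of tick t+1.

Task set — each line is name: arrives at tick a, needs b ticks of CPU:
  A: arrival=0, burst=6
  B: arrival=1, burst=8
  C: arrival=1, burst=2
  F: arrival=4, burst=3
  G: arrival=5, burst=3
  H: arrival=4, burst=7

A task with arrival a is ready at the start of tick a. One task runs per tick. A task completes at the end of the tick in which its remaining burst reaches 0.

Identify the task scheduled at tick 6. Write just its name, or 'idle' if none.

running at tick 6 = B

t=0: queue=[A] q_used=0 → run A
t=1: queue=[A,B,C] q_used=1 → run A
t=2: queue=[A,B,C] q_used=2 → run A
t=3: queue=[A,B,C] q_used=3 → run A
t=4: queue=[B,C,A,F,H] q_used=0 → run B
t=5: queue=[B,C,A,F,H,G] q_used=1 → run B
t=6: queue=[B,C,A,F,H,G] q_used=2 → run B
t=7: queue=[B,C,A,F,H,G] q_used=3 → run B
t=8: queue=[C,A,F,H,G,B] q_used=0 → run C
t=9: queue=[C,A,F,H,G,B] q_used=1 → run C
t=10: queue=[A,F,H,G,B] q_used=0 → run A
t=11: queue=[A,F,H,G,B] q_used=1 → run A
t=12: queue=[F,H,G,B] q_used=0 → run F
t=13: queue=[F,H,G,B] q_used=1 → run F
t=14: queue=[F,H,G,B] q_used=2 → run F
t=15: queue=[H,G,B] q_used=0 → run H
t=16: queue=[H,G,B] q_used=1 → run H
t=17: queue=[H,G,B] q_used=2 → run H
t=18: queue=[H,G,B] q_used=3 → run H
t=19: queue=[G,B,H] q_used=0 → run G
t=20: queue=[G,B,H] q_used=1 → run G
t=21: queue=[G,B,H] q_used=2 → run G
t=22: queue=[B,H] q_used=0 → run B
t=23: queue=[B,H] q_used=1 → run B
t=24: queue=[B,H] q_used=2 → run B
t=25: queue=[B,H] q_used=3 → run B
t=26: queue=[H] q_used=0 → run H
t=27: queue=[H] q_used=1 → run H
t=28: queue=[H] q_used=2 → run H
t=29: (idle)
t=30: (idle)
t=31: (idle)
t=32: (idle)
t=33: (idle)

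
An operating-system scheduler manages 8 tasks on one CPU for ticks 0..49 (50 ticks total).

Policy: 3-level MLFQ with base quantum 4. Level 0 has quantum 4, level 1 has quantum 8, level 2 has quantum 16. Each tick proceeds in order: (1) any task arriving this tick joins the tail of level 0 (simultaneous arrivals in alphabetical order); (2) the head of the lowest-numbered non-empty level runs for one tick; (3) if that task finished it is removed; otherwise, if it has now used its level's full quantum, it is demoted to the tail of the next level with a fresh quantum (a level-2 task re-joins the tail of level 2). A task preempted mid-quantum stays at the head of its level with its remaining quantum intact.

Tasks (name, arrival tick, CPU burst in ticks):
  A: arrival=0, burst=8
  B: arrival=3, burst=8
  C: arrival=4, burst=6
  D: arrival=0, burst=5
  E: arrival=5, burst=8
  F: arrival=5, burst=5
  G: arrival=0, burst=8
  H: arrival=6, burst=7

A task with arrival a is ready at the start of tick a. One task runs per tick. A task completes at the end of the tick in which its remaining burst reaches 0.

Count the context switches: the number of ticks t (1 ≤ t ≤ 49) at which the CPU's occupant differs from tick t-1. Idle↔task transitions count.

context switches = 13

t=0: L0/L1/L2 = ADG/-/- → run A
t=1: L0/L1/L2 = ADG/-/- → run A
t=2: L0/L1/L2 = ADG/-/- → run A
t=3: L0/L1/L2 = ADGB/-/- → run A
t=4: L0/L1/L2 = DGBC/A/- → run D
t=5: L0/L1/L2 = DGBCEF/A/- → run D
t=6: L0/L1/L2 = DGBCEFH/A/- → run D
t=7: L0/L1/L2 = DGBCEFH/A/- → run D
t=8: L0/L1/L2 = GBCEFH/AD/- → run G
t=9: L0/L1/L2 = GBCEFH/AD/- → run G
t=10: L0/L1/L2 = GBCEFH/AD/- → run G
t=11: L0/L1/L2 = GBCEFH/AD/- → run G
t=12: L0/L1/L2 = BCEFH/ADG/- → run B
t=13: L0/L1/L2 = BCEFH/ADG/- → run B
t=14: L0/L1/L2 = BCEFH/ADG/- → run B
t=15: L0/L1/L2 = BCEFH/ADG/- → run B
t=16: L0/L1/L2 = CEFH/ADGB/- → run C
t=17: L0/L1/L2 = CEFH/ADGB/- → run C
t=18: L0/L1/L2 = CEFH/ADGB/- → run C
t=19: L0/L1/L2 = CEFH/ADGB/- → run C
t=20: L0/L1/L2 = EFH/ADGBC/- → run E
t=21: L0/L1/L2 = EFH/ADGBC/- → run E
t=22: L0/L1/L2 = EFH/ADGBC/- → run E
t=23: L0/L1/L2 = EFH/ADGBC/- → run E
t=24: L0/L1/L2 = FH/ADGBCE/- → run F
t=25: L0/L1/L2 = FH/ADGBCE/- → run F
t=26: L0/L1/L2 = FH/ADGBCE/- → run F
t=27: L0/L1/L2 = FH/ADGBCE/- → run F
t=28: L0/L1/L2 = H/ADGBCEF/- → run H
t=29: L0/L1/L2 = H/ADGBCEF/- → run H
t=30: L0/L1/L2 = H/ADGBCEF/- → run H
t=31: L0/L1/L2 = H/ADGBCEF/- → run H
t=32: L0/L1/L2 = -/ADGBCEFH/- → run A
t=33: L0/L1/L2 = -/ADGBCEFH/- → run A
t=34: L0/L1/L2 = -/ADGBCEFH/- → run A
t=35: L0/L1/L2 = -/ADGBCEFH/- → run A
t=36: L0/L1/L2 = -/DGBCEFH/- → run D
t=37: L0/L1/L2 = -/GBCEFH/- → run G
t=38: L0/L1/L2 = -/GBCEFH/- → run G
t=39: L0/L1/L2 = -/GBCEFH/- → run G
t=40: L0/L1/L2 = -/GBCEFH/- → run G
t=41: L0/L1/L2 = -/BCEFH/- → run B
t=42: L0/L1/L2 = -/BCEFH/- → run B
t=43: L0/L1/L2 = -/BCEFH/- → run B
t=44: L0/L1/L2 = -/BCEFH/- → run B
t=45: L0/L1/L2 = -/CEFH/- → run C
t=46: L0/L1/L2 = -/CEFH/- → run C
t=47: L0/L1/L2 = -/EFH/- → run E
t=48: L0/L1/L2 = -/EFH/- → run E
t=49: L0/L1/L2 = -/EFH/- → run E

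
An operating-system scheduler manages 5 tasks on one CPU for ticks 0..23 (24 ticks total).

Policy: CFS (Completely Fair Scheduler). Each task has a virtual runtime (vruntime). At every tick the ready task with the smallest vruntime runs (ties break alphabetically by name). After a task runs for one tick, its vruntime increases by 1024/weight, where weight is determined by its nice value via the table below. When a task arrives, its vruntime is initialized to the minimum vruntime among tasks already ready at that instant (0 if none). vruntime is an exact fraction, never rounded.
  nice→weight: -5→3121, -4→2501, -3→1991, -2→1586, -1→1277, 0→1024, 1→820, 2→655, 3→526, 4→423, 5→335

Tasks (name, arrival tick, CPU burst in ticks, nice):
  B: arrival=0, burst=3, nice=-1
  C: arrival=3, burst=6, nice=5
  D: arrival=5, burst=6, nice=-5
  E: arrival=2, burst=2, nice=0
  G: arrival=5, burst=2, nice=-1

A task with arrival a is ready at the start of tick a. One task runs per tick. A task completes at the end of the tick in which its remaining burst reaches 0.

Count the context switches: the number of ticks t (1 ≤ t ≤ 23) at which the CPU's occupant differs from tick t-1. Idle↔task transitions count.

t=0: vr[B=0] → run B
t=1: vr[B=1024/1277] → run B
t=2: vr[B=2048/1277 E=2048/1277] → run B
t=3: vr[C=2048/1277 E=2048/1277] → run C
t=4: vr[C=1993728/427795 E=2048/1277] → run E
t=5: vr[C=1993728/427795 D=3325/1277 E=3325/1277 G=3325/1277] → run D
t=6: vr[C=1993728/427795 D=11684973/3985517 E=3325/1277 G=3325/1277] → run E
t=7: vr[C=1993728/427795 D=11684973/3985517 G=3325/1277] → run G
t=8: vr[C=1993728/427795 D=11684973/3985517 G=4349/1277] → run D
t=9: vr[C=1993728/427795 D=12992621/3985517 G=4349/1277] → run D
t=10: vr[C=1993728/427795 D=14300269/3985517 G=4349/1277] → run G
t=11: vr[C=1993728/427795 D=14300269/3985517] → run D
t=12: vr[C=1993728/427795 D=15607917/3985517] → run D
t=13: vr[C=1993728/427795 D=16915565/3985517] → run D
t=14: vr[C=1993728/427795] → run C
t=15: vr[C=3301376/427795] → run C
t=16: vr[C=4609024/427795] → run C
t=17: vr[C=5916672/427795] → run C
t=18: vr[C=1444864/85559] → run C
t=19: (idle)
t=20: (idle)
t=21: (idle)
t=22: (idle)
t=23: (idle)

context switches = 10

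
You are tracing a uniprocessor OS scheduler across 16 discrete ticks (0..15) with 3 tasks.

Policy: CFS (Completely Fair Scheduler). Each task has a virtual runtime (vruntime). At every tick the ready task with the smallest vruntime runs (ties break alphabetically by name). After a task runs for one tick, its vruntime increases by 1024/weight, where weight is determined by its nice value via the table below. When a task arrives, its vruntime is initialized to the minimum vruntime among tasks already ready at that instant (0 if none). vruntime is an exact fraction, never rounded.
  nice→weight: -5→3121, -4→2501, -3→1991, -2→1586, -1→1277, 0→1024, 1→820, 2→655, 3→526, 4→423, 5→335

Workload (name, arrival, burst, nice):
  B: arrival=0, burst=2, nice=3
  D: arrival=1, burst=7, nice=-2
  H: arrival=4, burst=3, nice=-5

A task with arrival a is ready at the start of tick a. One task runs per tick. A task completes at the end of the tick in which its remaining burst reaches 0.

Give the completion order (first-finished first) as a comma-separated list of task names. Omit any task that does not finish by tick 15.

completion order = B, H, D

t=0: vr[B=0] → run B
t=1: vr[B=512/263 D=512/263] → run B
t=2: vr[D=512/263] → run D
t=3: vr[D=540672/208559] → run D
t=4: vr[D=675328/208559 H=675328/208559] → run D
t=5: vr[D=809984/208559 H=675328/208559] → run H
t=6: vr[D=809984/208559 H=2321263104/650912639] → run H
t=7: vr[D=809984/208559 H=2534827520/650912639] → run D
t=8: vr[D=944640/208559 H=2534827520/650912639] → run H
t=9: vr[D=944640/208559] → run D
t=10: vr[D=1079296/208559] → run D
t=11: vr[D=1213952/208559] → run D
t=12: (idle)
t=13: (idle)
t=14: (idle)
t=15: (idle)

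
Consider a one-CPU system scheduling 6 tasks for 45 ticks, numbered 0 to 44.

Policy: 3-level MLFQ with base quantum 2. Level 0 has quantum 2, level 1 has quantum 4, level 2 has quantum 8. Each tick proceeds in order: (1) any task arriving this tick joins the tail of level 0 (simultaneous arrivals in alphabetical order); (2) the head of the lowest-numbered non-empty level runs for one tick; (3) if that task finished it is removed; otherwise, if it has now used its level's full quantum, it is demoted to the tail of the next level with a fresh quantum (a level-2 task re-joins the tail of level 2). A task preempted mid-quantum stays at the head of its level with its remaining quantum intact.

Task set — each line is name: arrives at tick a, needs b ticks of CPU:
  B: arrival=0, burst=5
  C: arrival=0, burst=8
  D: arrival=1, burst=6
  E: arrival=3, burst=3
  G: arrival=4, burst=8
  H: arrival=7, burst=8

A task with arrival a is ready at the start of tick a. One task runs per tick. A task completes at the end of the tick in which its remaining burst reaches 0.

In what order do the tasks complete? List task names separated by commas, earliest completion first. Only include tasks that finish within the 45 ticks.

t=0: L0/L1/L2 = BC/-/- → run B
t=1: L0/L1/L2 = BCD/-/- → run B
t=2: L0/L1/L2 = CD/B/- → run C
t=3: L0/L1/L2 = CDE/B/- → run C
t=4: L0/L1/L2 = DEG/BC/- → run D
t=5: L0/L1/L2 = DEG/BC/- → run D
t=6: L0/L1/L2 = EG/BCD/- → run E
t=7: L0/L1/L2 = EGH/BCD/- → run E
t=8: L0/L1/L2 = GH/BCDE/- → run G
t=9: L0/L1/L2 = GH/BCDE/- → run G
t=10: L0/L1/L2 = H/BCDEG/- → run H
t=11: L0/L1/L2 = H/BCDEG/- → run H
t=12: L0/L1/L2 = -/BCDEGH/- → run B
t=13: L0/L1/L2 = -/BCDEGH/- → run B
t=14: L0/L1/L2 = -/BCDEGH/- → run B
t=15: L0/L1/L2 = -/CDEGH/- → run C
t=16: L0/L1/L2 = -/CDEGH/- → run C
t=17: L0/L1/L2 = -/CDEGH/- → run C
t=18: L0/L1/L2 = -/CDEGH/- → run C
t=19: L0/L1/L2 = -/DEGH/C → run D
t=20: L0/L1/L2 = -/DEGH/C → run D
t=21: L0/L1/L2 = -/DEGH/C → run D
t=22: L0/L1/L2 = -/DEGH/C → run D
t=23: L0/L1/L2 = -/EGH/C → run E
t=24: L0/L1/L2 = -/GH/C → run G
t=25: L0/L1/L2 = -/GH/C → run G
t=26: L0/L1/L2 = -/GH/C → run G
t=27: L0/L1/L2 = -/GH/C → run G
t=28: L0/L1/L2 = -/H/CG → run H
t=29: L0/L1/L2 = -/H/CG → run H
t=30: L0/L1/L2 = -/H/CG → run H
t=31: L0/L1/L2 = -/H/CG → run H
t=32: L0/L1/L2 = -/-/CGH → run C
t=33: L0/L1/L2 = -/-/CGH → run C
t=34: L0/L1/L2 = -/-/GH → run G
t=35: L0/L1/L2 = -/-/GH → run G
t=36: L0/L1/L2 = -/-/H → run H
t=37: L0/L1/L2 = -/-/H → run H
t=38: (idle)
t=39: (idle)
t=40: (idle)
t=41: (idle)
t=42: (idle)
t=43: (idle)
t=44: (idle)

completion order = B, D, E, C, G, H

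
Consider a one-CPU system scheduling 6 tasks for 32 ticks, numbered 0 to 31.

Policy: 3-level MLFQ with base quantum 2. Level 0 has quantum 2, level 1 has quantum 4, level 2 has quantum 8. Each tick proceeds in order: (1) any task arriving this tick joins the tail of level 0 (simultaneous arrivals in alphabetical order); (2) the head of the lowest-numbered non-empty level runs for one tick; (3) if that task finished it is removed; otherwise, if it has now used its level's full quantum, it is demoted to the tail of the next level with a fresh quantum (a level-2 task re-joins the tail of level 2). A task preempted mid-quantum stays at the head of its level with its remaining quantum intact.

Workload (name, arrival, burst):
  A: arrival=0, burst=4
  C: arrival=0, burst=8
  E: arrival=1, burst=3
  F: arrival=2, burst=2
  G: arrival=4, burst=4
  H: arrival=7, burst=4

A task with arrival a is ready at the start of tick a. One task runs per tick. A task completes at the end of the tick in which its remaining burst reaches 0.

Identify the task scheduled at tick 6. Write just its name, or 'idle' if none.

running at tick 6 = F

t=0: L0/L1/L2 = AC/-/- → run A
t=1: L0/L1/L2 = ACE/-/- → run A
t=2: L0/L1/L2 = CEF/A/- → run C
t=3: L0/L1/L2 = CEF/A/- → run C
t=4: L0/L1/L2 = EFG/AC/- → run E
t=5: L0/L1/L2 = EFG/AC/- → run E
t=6: L0/L1/L2 = FG/ACE/- → run F
t=7: L0/L1/L2 = FGH/ACE/- → run F
t=8: L0/L1/L2 = GH/ACE/- → run G
t=9: L0/L1/L2 = GH/ACE/- → run G
t=10: L0/L1/L2 = H/ACEG/- → run H
t=11: L0/L1/L2 = H/ACEG/- → run H
t=12: L0/L1/L2 = -/ACEGH/- → run A
t=13: L0/L1/L2 = -/ACEGH/- → run A
t=14: L0/L1/L2 = -/CEGH/- → run C
t=15: L0/L1/L2 = -/CEGH/- → run C
t=16: L0/L1/L2 = -/CEGH/- → run C
t=17: L0/L1/L2 = -/CEGH/- → run C
t=18: L0/L1/L2 = -/EGH/C → run E
t=19: L0/L1/L2 = -/GH/C → run G
t=20: L0/L1/L2 = -/GH/C → run G
t=21: L0/L1/L2 = -/H/C → run H
t=22: L0/L1/L2 = -/H/C → run H
t=23: L0/L1/L2 = -/-/C → run C
t=24: L0/L1/L2 = -/-/C → run C
t=25: (idle)
t=26: (idle)
t=27: (idle)
t=28: (idle)
t=29: (idle)
t=30: (idle)
t=31: (idle)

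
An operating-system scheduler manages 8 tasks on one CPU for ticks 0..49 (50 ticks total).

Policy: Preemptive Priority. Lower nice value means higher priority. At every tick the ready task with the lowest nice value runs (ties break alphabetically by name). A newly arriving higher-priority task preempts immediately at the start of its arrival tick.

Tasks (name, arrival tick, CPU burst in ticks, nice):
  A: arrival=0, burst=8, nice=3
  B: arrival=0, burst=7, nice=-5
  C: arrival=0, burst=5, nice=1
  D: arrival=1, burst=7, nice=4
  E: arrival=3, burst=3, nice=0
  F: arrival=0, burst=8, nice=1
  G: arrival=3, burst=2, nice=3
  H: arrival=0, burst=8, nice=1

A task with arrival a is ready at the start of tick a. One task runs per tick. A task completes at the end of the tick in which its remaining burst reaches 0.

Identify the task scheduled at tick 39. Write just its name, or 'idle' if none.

t=0: ready={A,B,C,F,H} → run B
t=1: ready={A,B,C,D,F,H} → run B
t=2: ready={A,B,C,D,F,H} → run B
t=3: ready={A,B,C,D,E,F,G,H} → run B
t=4: ready={A,B,C,D,E,F,G,H} → run B
t=5: ready={A,B,C,D,E,F,G,H} → run B
t=6: ready={A,B,C,D,E,F,G,H} → run B
t=7: ready={A,C,D,E,F,G,H} → run E
t=8: ready={A,C,D,E,F,G,H} → run E
t=9: ready={A,C,D,E,F,G,H} → run E
t=10: ready={A,C,D,F,G,H} → run C
t=11: ready={A,C,D,F,G,H} → run C
t=12: ready={A,C,D,F,G,H} → run C
t=13: ready={A,C,D,F,G,H} → run C
t=14: ready={A,C,D,F,G,H} → run C
t=15: ready={A,D,F,G,H} → run F
t=16: ready={A,D,F,G,H} → run F
t=17: ready={A,D,F,G,H} → run F
t=18: ready={A,D,F,G,H} → run F
t=19: ready={A,D,F,G,H} → run F
t=20: ready={A,D,F,G,H} → run F
t=21: ready={A,D,F,G,H} → run F
t=22: ready={A,D,F,G,H} → run F
t=23: ready={A,D,G,H} → run H
t=24: ready={A,D,G,H} → run H
t=25: ready={A,D,G,H} → run H
t=26: ready={A,D,G,H} → run H
t=27: ready={A,D,G,H} → run H
t=28: ready={A,D,G,H} → run H
t=29: ready={A,D,G,H} → run H
t=30: ready={A,D,G,H} → run H
t=31: ready={A,D,G} → run A
t=32: ready={A,D,G} → run A
t=33: ready={A,D,G} → run A
t=34: ready={A,D,G} → run A
t=35: ready={A,D,G} → run A
t=36: ready={A,D,G} → run A
t=37: ready={A,D,G} → run A
t=38: ready={A,D,G} → run A
t=39: ready={D,G} → run G
t=40: ready={D,G} → run G
t=41: ready={D} → run D
t=42: ready={D} → run D
t=43: ready={D} → run D
t=44: ready={D} → run D
t=45: ready={D} → run D
t=46: ready={D} → run D
t=47: ready={D} → run D
t=48: (idle)
t=49: (idle)

running at tick 39 = G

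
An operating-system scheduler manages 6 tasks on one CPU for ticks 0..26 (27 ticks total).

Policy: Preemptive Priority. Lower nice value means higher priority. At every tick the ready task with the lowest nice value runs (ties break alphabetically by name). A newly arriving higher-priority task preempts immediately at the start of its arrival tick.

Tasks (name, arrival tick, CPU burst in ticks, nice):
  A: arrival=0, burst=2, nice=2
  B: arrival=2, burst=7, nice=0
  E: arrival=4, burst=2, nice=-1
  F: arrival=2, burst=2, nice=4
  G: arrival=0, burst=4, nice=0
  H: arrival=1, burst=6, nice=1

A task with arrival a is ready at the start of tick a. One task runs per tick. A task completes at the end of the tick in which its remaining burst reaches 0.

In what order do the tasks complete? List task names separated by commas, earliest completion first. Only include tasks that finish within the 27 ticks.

completion order = E, B, G, H, A, F

t=0: ready={A,G} → run G
t=1: ready={A,G,H} → run G
t=2: ready={A,B,F,G,H} → run B
t=3: ready={A,B,F,G,H} → run B
t=4: ready={A,B,E,F,G,H} → run E
t=5: ready={A,B,E,F,G,H} → run E
t=6: ready={A,B,F,G,H} → run B
t=7: ready={A,B,F,G,H} → run B
t=8: ready={A,B,F,G,H} → run B
t=9: ready={A,B,F,G,H} → run B
t=10: ready={A,B,F,G,H} → run B
t=11: ready={A,F,G,H} → run G
t=12: ready={A,F,G,H} → run G
t=13: ready={A,F,H} → run H
t=14: ready={A,F,H} → run H
t=15: ready={A,F,H} → run H
t=16: ready={A,F,H} → run H
t=17: ready={A,F,H} → run H
t=18: ready={A,F,H} → run H
t=19: ready={A,F} → run A
t=20: ready={A,F} → run A
t=21: ready={F} → run F
t=22: ready={F} → run F
t=23: (idle)
t=24: (idle)
t=25: (idle)
t=26: (idle)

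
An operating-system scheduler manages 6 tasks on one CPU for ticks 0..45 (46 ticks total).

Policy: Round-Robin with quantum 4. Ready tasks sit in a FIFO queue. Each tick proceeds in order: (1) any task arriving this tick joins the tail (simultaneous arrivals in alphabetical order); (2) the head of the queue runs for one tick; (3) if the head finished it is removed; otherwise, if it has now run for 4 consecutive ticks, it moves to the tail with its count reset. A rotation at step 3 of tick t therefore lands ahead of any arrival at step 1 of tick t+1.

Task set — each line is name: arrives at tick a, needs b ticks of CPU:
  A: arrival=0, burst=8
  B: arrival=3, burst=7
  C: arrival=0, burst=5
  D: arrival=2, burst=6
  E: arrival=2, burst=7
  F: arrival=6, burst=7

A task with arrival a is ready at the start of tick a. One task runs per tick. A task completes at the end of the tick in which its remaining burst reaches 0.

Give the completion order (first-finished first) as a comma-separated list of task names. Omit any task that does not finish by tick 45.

t=0: queue=[A,C] q_used=0 → run A
t=1: queue=[A,C] q_used=1 → run A
t=2: queue=[A,C,D,E] q_used=2 → run A
t=3: queue=[A,C,D,E,B] q_used=3 → run A
t=4: queue=[C,D,E,B,A] q_used=0 → run C
t=5: queue=[C,D,E,B,A] q_used=1 → run C
t=6: queue=[C,D,E,B,A,F] q_used=2 → run C
t=7: queue=[C,D,E,B,A,F] q_used=3 → run C
t=8: queue=[D,E,B,A,F,C] q_used=0 → run D
t=9: queue=[D,E,B,A,F,C] q_used=1 → run D
t=10: queue=[D,E,B,A,F,C] q_used=2 → run D
t=11: queue=[D,E,B,A,F,C] q_used=3 → run D
t=12: queue=[E,B,A,F,C,D] q_used=0 → run E
t=13: queue=[E,B,A,F,C,D] q_used=1 → run E
t=14: queue=[E,B,A,F,C,D] q_used=2 → run E
t=15: queue=[E,B,A,F,C,D] q_used=3 → run E
t=16: queue=[B,A,F,C,D,E] q_used=0 → run B
t=17: queue=[B,A,F,C,D,E] q_used=1 → run B
t=18: queue=[B,A,F,C,D,E] q_used=2 → run B
t=19: queue=[B,A,F,C,D,E] q_used=3 → run B
t=20: queue=[A,F,C,D,E,B] q_used=0 → run A
t=21: queue=[A,F,C,D,E,B] q_used=1 → run A
t=22: queue=[A,F,C,D,E,B] q_used=2 → run A
t=23: queue=[A,F,C,D,E,B] q_used=3 → run A
t=24: queue=[F,C,D,E,B] q_used=0 → run F
t=25: queue=[F,C,D,E,B] q_used=1 → run F
t=26: queue=[F,C,D,E,B] q_used=2 → run F
t=27: queue=[F,C,D,E,B] q_used=3 → run F
t=28: queue=[C,D,E,B,F] q_used=0 → run C
t=29: queue=[D,E,B,F] q_used=0 → run D
t=30: queue=[D,E,B,F] q_used=1 → run D
t=31: queue=[E,B,F] q_used=0 → run E
t=32: queue=[E,B,F] q_used=1 → run E
t=33: queue=[E,B,F] q_used=2 → run E
t=34: queue=[B,F] q_used=0 → run B
t=35: queue=[B,F] q_used=1 → run B
t=36: queue=[B,F] q_used=2 → run B
t=37: queue=[F] q_used=0 → run F
t=38: queue=[F] q_used=1 → run F
t=39: queue=[F] q_used=2 → run F
t=40: (idle)
t=41: (idle)
t=42: (idle)
t=43: (idle)
t=44: (idle)
t=45: (idle)

completion order = A, C, D, E, B, F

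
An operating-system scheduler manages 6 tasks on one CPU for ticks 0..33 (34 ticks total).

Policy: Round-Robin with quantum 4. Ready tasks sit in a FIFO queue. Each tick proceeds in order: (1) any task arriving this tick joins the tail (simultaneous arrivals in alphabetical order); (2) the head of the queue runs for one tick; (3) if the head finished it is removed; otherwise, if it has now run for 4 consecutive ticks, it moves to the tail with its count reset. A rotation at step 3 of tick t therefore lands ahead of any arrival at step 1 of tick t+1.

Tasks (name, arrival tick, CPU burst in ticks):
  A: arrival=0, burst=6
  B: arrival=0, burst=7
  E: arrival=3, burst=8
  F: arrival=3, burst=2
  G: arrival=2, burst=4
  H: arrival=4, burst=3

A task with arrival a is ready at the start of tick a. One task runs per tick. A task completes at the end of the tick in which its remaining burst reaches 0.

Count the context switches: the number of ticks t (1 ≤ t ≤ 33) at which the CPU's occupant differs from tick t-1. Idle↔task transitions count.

t=0: queue=[A,B] q_used=0 → run A
t=1: queue=[A,B] q_used=1 → run A
t=2: queue=[A,B,G] q_used=2 → run A
t=3: queue=[A,B,G,E,F] q_used=3 → run A
t=4: queue=[B,G,E,F,A,H] q_used=0 → run B
t=5: queue=[B,G,E,F,A,H] q_used=1 → run B
t=6: queue=[B,G,E,F,A,H] q_used=2 → run B
t=7: queue=[B,G,E,F,A,H] q_used=3 → run B
t=8: queue=[G,E,F,A,H,B] q_used=0 → run G
t=9: queue=[G,E,F,A,H,B] q_used=1 → run G
t=10: queue=[G,E,F,A,H,B] q_used=2 → run G
t=11: queue=[G,E,F,A,H,B] q_used=3 → run G
t=12: queue=[E,F,A,H,B] q_used=0 → run E
t=13: queue=[E,F,A,H,B] q_used=1 → run E
t=14: queue=[E,F,A,H,B] q_used=2 → run E
t=15: queue=[E,F,A,H,B] q_used=3 → run E
t=16: queue=[F,A,H,B,E] q_used=0 → run F
t=17: queue=[F,A,H,B,E] q_used=1 → run F
t=18: queue=[A,H,B,E] q_used=0 → run A
t=19: queue=[A,H,B,E] q_used=1 → run A
t=20: queue=[H,B,E] q_used=0 → run H
t=21: queue=[H,B,E] q_used=1 → run H
t=22: queue=[H,B,E] q_used=2 → run H
t=23: queue=[B,E] q_used=0 → run B
t=24: queue=[B,E] q_used=1 → run B
t=25: queue=[B,E] q_used=2 → run B
t=26: queue=[E] q_used=0 → run E
t=27: queue=[E] q_used=1 → run E
t=28: queue=[E] q_used=2 → run E
t=29: queue=[E] q_used=3 → run E
t=30: (idle)
t=31: (idle)
t=32: (idle)
t=33: (idle)

context switches = 9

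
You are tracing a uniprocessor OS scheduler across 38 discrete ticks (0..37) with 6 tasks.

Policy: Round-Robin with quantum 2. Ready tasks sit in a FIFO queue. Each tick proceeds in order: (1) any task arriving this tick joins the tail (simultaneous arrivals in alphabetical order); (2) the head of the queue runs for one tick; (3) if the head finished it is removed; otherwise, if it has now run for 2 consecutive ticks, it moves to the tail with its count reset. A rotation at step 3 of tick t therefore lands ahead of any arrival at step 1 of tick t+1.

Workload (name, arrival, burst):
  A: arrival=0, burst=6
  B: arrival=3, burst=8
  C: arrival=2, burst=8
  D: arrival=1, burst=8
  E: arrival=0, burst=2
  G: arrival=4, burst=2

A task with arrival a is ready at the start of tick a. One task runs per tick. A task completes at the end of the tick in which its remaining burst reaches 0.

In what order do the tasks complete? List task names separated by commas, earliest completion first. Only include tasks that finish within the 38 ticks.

completion order = E, G, A, D, C, B

t=0: queue=[A,E] q_used=0 → run A
t=1: queue=[A,E,D] q_used=1 → run A
t=2: queue=[E,D,A,C] q_used=0 → run E
t=3: queue=[E,D,A,C,B] q_used=1 → run E
t=4: queue=[D,A,C,B,G] q_used=0 → run D
t=5: queue=[D,A,C,B,G] q_used=1 → run D
t=6: queue=[A,C,B,G,D] q_used=0 → run A
t=7: queue=[A,C,B,G,D] q_used=1 → run A
t=8: queue=[C,B,G,D,A] q_used=0 → run C
t=9: queue=[C,B,G,D,A] q_used=1 → run C
t=10: queue=[B,G,D,A,C] q_used=0 → run B
t=11: queue=[B,G,D,A,C] q_used=1 → run B
t=12: queue=[G,D,A,C,B] q_used=0 → run G
t=13: queue=[G,D,A,C,B] q_used=1 → run G
t=14: queue=[D,A,C,B] q_used=0 → run D
t=15: queue=[D,A,C,B] q_used=1 → run D
t=16: queue=[A,C,B,D] q_used=0 → run A
t=17: queue=[A,C,B,D] q_used=1 → run A
t=18: queue=[C,B,D] q_used=0 → run C
t=19: queue=[C,B,D] q_used=1 → run C
t=20: queue=[B,D,C] q_used=0 → run B
t=21: queue=[B,D,C] q_used=1 → run B
t=22: queue=[D,C,B] q_used=0 → run D
t=23: queue=[D,C,B] q_used=1 → run D
t=24: queue=[C,B,D] q_used=0 → run C
t=25: queue=[C,B,D] q_used=1 → run C
t=26: queue=[B,D,C] q_used=0 → run B
t=27: queue=[B,D,C] q_used=1 → run B
t=28: queue=[D,C,B] q_used=0 → run D
t=29: queue=[D,C,B] q_used=1 → run D
t=30: queue=[C,B] q_used=0 → run C
t=31: queue=[C,B] q_used=1 → run C
t=32: queue=[B] q_used=0 → run B
t=33: queue=[B] q_used=1 → run B
t=34: (idle)
t=35: (idle)
t=36: (idle)
t=37: (idle)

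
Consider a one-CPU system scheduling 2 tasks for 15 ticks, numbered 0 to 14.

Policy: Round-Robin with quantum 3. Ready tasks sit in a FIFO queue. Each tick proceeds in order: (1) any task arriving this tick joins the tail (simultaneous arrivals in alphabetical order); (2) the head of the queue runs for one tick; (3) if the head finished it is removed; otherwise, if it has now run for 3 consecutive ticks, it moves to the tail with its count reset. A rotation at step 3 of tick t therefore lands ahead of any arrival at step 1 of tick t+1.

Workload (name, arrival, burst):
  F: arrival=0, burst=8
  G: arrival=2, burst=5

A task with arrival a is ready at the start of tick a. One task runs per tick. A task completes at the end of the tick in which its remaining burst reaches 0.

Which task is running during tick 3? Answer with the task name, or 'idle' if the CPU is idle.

t=0: queue=[F] q_used=0 → run F
t=1: queue=[F] q_used=1 → run F
t=2: queue=[F,G] q_used=2 → run F
t=3: queue=[G,F] q_used=0 → run G
t=4: queue=[G,F] q_used=1 → run G
t=5: queue=[G,F] q_used=2 → run G
t=6: queue=[F,G] q_used=0 → run F
t=7: queue=[F,G] q_used=1 → run F
t=8: queue=[F,G] q_used=2 → run F
t=9: queue=[G,F] q_used=0 → run G
t=10: queue=[G,F] q_used=1 → run G
t=11: queue=[F] q_used=0 → run F
t=12: queue=[F] q_used=1 → run F
t=13: (idle)
t=14: (idle)

running at tick 3 = G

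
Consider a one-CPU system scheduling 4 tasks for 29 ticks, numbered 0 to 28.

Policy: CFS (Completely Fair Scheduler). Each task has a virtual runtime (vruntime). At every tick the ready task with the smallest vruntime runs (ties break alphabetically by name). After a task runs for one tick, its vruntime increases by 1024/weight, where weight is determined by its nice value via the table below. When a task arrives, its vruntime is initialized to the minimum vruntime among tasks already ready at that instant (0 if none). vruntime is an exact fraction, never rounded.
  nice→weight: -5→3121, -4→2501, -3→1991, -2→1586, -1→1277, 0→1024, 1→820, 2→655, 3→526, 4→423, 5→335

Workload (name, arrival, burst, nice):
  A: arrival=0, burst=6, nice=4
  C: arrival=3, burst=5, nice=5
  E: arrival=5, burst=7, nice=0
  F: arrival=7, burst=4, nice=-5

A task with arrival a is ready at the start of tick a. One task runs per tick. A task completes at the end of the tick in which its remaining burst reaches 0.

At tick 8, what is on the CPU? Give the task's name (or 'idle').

running at tick 8 = F

t=0: vr[A=0] → run A
t=1: vr[A=1024/423] → run A
t=2: vr[A=2048/423] → run A
t=3: vr[A=1024/141 C=1024/141] → run A
t=4: vr[A=4096/423 C=1024/141] → run C
t=5: vr[A=4096/423 C=487424/47235 E=4096/423] → run A
t=6: vr[A=5120/423 C=487424/47235 E=4096/423] → run E
t=7: vr[A=5120/423 C=487424/47235 E=4519/423 F=487424/47235] → run C
t=8: vr[A=5120/423 C=631808/47235 E=4519/423 F=487424/47235] → run F
t=9: vr[A=5120/423 C=631808/47235 E=4519/423 F=1569618944/147420435] → run F
t=10: vr[A=5120/423 C=631808/47235 E=4519/423 F=1617987584/147420435] → run E
t=11: vr[A=5120/423 C=631808/47235 E=4942/423 F=1617987584/147420435] → run F
t=12: vr[A=5120/423 C=631808/47235 E=4942/423 F=1666356224/147420435] → run F
t=13: vr[A=5120/423 C=631808/47235 E=4942/423] → run E
t=14: vr[A=5120/423 C=631808/47235 E=5365/423] → run A
t=15: vr[C=631808/47235 E=5365/423] → run E
t=16: vr[C=631808/47235 E=5788/423] → run C
t=17: vr[C=776192/47235 E=5788/423] → run E
t=18: vr[C=776192/47235 E=6211/423] → run E
t=19: vr[C=776192/47235 E=6634/423] → run E
t=20: vr[C=776192/47235] → run C
t=21: vr[C=920576/47235] → run C
t=22: (idle)
t=23: (idle)
t=24: (idle)
t=25: (idle)
t=26: (idle)
t=27: (idle)
t=28: (idle)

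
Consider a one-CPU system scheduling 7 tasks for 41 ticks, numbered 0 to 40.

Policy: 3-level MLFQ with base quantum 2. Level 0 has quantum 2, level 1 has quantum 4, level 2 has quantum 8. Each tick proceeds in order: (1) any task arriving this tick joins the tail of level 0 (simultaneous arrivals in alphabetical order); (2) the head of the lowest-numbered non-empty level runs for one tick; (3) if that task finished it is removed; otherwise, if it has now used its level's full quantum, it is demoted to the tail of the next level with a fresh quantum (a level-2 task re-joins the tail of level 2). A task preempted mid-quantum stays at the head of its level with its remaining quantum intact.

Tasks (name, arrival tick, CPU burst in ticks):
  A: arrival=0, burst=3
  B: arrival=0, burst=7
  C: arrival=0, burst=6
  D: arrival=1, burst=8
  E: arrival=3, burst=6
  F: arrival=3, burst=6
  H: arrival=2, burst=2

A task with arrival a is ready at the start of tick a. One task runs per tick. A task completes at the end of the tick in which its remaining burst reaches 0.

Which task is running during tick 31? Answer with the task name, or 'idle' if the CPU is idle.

running at tick 31 = F

t=0: L0/L1/L2 = ABC/-/- → run A
t=1: L0/L1/L2 = ABCD/-/- → run A
t=2: L0/L1/L2 = BCDH/A/- → run B
t=3: L0/L1/L2 = BCDHEF/A/- → run B
t=4: L0/L1/L2 = CDHEF/AB/- → run C
t=5: L0/L1/L2 = CDHEF/AB/- → run C
t=6: L0/L1/L2 = DHEF/ABC/- → run D
t=7: L0/L1/L2 = DHEF/ABC/- → run D
t=8: L0/L1/L2 = HEF/ABCD/- → run H
t=9: L0/L1/L2 = HEF/ABCD/- → run H
t=10: L0/L1/L2 = EF/ABCD/- → run E
t=11: L0/L1/L2 = EF/ABCD/- → run E
t=12: L0/L1/L2 = F/ABCDE/- → run F
t=13: L0/L1/L2 = F/ABCDE/- → run F
t=14: L0/L1/L2 = -/ABCDEF/- → run A
t=15: L0/L1/L2 = -/BCDEF/- → run B
t=16: L0/L1/L2 = -/BCDEF/- → run B
t=17: L0/L1/L2 = -/BCDEF/- → run B
t=18: L0/L1/L2 = -/BCDEF/- → run B
t=19: L0/L1/L2 = -/CDEF/B → run C
t=20: L0/L1/L2 = -/CDEF/B → run C
t=21: L0/L1/L2 = -/CDEF/B → run C
t=22: L0/L1/L2 = -/CDEF/B → run C
t=23: L0/L1/L2 = -/DEF/B → run D
t=24: L0/L1/L2 = -/DEF/B → run D
t=25: L0/L1/L2 = -/DEF/B → run D
t=26: L0/L1/L2 = -/DEF/B → run D
t=27: L0/L1/L2 = -/EF/BD → run E
t=28: L0/L1/L2 = -/EF/BD → run E
t=29: L0/L1/L2 = -/EF/BD → run E
t=30: L0/L1/L2 = -/EF/BD → run E
t=31: L0/L1/L2 = -/F/BD → run F
t=32: L0/L1/L2 = -/F/BD → run F
t=33: L0/L1/L2 = -/F/BD → run F
t=34: L0/L1/L2 = -/F/BD → run F
t=35: L0/L1/L2 = -/-/BD → run B
t=36: L0/L1/L2 = -/-/D → run D
t=37: L0/L1/L2 = -/-/D → run D
t=38: (idle)
t=39: (idle)
t=40: (idle)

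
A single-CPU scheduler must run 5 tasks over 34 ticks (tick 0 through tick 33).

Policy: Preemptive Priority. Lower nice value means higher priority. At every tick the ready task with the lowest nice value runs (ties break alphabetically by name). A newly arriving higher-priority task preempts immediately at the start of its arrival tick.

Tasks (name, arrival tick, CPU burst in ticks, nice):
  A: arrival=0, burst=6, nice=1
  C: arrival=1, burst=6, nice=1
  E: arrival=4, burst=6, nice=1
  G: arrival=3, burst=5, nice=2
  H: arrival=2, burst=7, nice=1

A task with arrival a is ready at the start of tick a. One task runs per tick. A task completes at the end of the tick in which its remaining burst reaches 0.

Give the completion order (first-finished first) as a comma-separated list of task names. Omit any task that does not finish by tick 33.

t=0: ready={A} → run A
t=1: ready={A,C} → run A
t=2: ready={A,C,H} → run A
t=3: ready={A,C,G,H} → run A
t=4: ready={A,C,E,G,H} → run A
t=5: ready={A,C,E,G,H} → run A
t=6: ready={C,E,G,H} → run C
t=7: ready={C,E,G,H} → run C
t=8: ready={C,E,G,H} → run C
t=9: ready={C,E,G,H} → run C
t=10: ready={C,E,G,H} → run C
t=11: ready={C,E,G,H} → run C
t=12: ready={E,G,H} → run E
t=13: ready={E,G,H} → run E
t=14: ready={E,G,H} → run E
t=15: ready={E,G,H} → run E
t=16: ready={E,G,H} → run E
t=17: ready={E,G,H} → run E
t=18: ready={G,H} → run H
t=19: ready={G,H} → run H
t=20: ready={G,H} → run H
t=21: ready={G,H} → run H
t=22: ready={G,H} → run H
t=23: ready={G,H} → run H
t=24: ready={G,H} → run H
t=25: ready={G} → run G
t=26: ready={G} → run G
t=27: ready={G} → run G
t=28: ready={G} → run G
t=29: ready={G} → run G
t=30: (idle)
t=31: (idle)
t=32: (idle)
t=33: (idle)

completion order = A, C, E, H, G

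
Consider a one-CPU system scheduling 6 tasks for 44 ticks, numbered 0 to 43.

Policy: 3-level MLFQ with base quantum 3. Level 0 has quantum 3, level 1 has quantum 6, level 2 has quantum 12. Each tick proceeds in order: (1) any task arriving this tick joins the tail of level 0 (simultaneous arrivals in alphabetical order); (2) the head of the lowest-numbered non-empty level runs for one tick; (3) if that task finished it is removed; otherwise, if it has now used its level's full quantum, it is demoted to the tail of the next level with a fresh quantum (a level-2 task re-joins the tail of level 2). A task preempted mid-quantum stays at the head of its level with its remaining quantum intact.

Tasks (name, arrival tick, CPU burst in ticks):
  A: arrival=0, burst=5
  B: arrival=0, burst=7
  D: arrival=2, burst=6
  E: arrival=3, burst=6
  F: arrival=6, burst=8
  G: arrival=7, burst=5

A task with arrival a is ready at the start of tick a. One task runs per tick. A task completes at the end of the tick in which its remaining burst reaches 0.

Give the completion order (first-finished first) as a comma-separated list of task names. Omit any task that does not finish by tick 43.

completion order = A, B, D, E, F, G

t=0: L0/L1/L2 = AB/-/- → run A
t=1: L0/L1/L2 = AB/-/- → run A
t=2: L0/L1/L2 = ABD/-/- → run A
t=3: L0/L1/L2 = BDE/A/- → run B
t=4: L0/L1/L2 = BDE/A/- → run B
t=5: L0/L1/L2 = BDE/A/- → run B
t=6: L0/L1/L2 = DEF/AB/- → run D
t=7: L0/L1/L2 = DEFG/AB/- → run D
t=8: L0/L1/L2 = DEFG/AB/- → run D
t=9: L0/L1/L2 = EFG/ABD/- → run E
t=10: L0/L1/L2 = EFG/ABD/- → run E
t=11: L0/L1/L2 = EFG/ABD/- → run E
t=12: L0/L1/L2 = FG/ABDE/- → run F
t=13: L0/L1/L2 = FG/ABDE/- → run F
t=14: L0/L1/L2 = FG/ABDE/- → run F
t=15: L0/L1/L2 = G/ABDEF/- → run G
t=16: L0/L1/L2 = G/ABDEF/- → run G
t=17: L0/L1/L2 = G/ABDEF/- → run G
t=18: L0/L1/L2 = -/ABDEFG/- → run A
t=19: L0/L1/L2 = -/ABDEFG/- → run A
t=20: L0/L1/L2 = -/BDEFG/- → run B
t=21: L0/L1/L2 = -/BDEFG/- → run B
t=22: L0/L1/L2 = -/BDEFG/- → run B
t=23: L0/L1/L2 = -/BDEFG/- → run B
t=24: L0/L1/L2 = -/DEFG/- → run D
t=25: L0/L1/L2 = -/DEFG/- → run D
t=26: L0/L1/L2 = -/DEFG/- → run D
t=27: L0/L1/L2 = -/EFG/- → run E
t=28: L0/L1/L2 = -/EFG/- → run E
t=29: L0/L1/L2 = -/EFG/- → run E
t=30: L0/L1/L2 = -/FG/- → run F
t=31: L0/L1/L2 = -/FG/- → run F
t=32: L0/L1/L2 = -/FG/- → run F
t=33: L0/L1/L2 = -/FG/- → run F
t=34: L0/L1/L2 = -/FG/- → run F
t=35: L0/L1/L2 = -/G/- → run G
t=36: L0/L1/L2 = -/G/- → run G
t=37: (idle)
t=38: (idle)
t=39: (idle)
t=40: (idle)
t=41: (idle)
t=42: (idle)
t=43: (idle)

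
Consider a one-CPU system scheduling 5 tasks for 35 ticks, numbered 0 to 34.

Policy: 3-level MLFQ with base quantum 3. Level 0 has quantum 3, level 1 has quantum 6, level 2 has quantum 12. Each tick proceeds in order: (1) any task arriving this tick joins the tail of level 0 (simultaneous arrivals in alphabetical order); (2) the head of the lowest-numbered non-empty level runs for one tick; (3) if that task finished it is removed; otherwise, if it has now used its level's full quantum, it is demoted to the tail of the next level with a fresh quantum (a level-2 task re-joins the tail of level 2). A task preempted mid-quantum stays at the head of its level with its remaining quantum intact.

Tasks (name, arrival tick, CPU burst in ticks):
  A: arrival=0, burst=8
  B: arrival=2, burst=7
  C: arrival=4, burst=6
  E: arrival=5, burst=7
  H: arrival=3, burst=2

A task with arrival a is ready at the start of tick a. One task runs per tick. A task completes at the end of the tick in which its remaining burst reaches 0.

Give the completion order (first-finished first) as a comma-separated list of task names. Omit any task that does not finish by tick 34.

completion order = H, A, B, C, E

t=0: L0/L1/L2 = A/-/- → run A
t=1: L0/L1/L2 = A/-/- → run A
t=2: L0/L1/L2 = AB/-/- → run A
t=3: L0/L1/L2 = BH/A/- → run B
t=4: L0/L1/L2 = BHC/A/- → run B
t=5: L0/L1/L2 = BHCE/A/- → run B
t=6: L0/L1/L2 = HCE/AB/- → run H
t=7: L0/L1/L2 = HCE/AB/- → run H
t=8: L0/L1/L2 = CE/AB/- → run C
t=9: L0/L1/L2 = CE/AB/- → run C
t=10: L0/L1/L2 = CE/AB/- → run C
t=11: L0/L1/L2 = E/ABC/- → run E
t=12: L0/L1/L2 = E/ABC/- → run E
t=13: L0/L1/L2 = E/ABC/- → run E
t=14: L0/L1/L2 = -/ABCE/- → run A
t=15: L0/L1/L2 = -/ABCE/- → run A
t=16: L0/L1/L2 = -/ABCE/- → run A
t=17: L0/L1/L2 = -/ABCE/- → run A
t=18: L0/L1/L2 = -/ABCE/- → run A
t=19: L0/L1/L2 = -/BCE/- → run B
t=20: L0/L1/L2 = -/BCE/- → run B
t=21: L0/L1/L2 = -/BCE/- → run B
t=22: L0/L1/L2 = -/BCE/- → run B
t=23: L0/L1/L2 = -/CE/- → run C
t=24: L0/L1/L2 = -/CE/- → run C
t=25: L0/L1/L2 = -/CE/- → run C
t=26: L0/L1/L2 = -/E/- → run E
t=27: L0/L1/L2 = -/E/- → run E
t=28: L0/L1/L2 = -/E/- → run E
t=29: L0/L1/L2 = -/E/- → run E
t=30: (idle)
t=31: (idle)
t=32: (idle)
t=33: (idle)
t=34: (idle)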